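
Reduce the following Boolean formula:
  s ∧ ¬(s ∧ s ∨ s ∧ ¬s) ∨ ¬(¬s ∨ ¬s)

s ∧ ¬(s ∧ s ∨ s ∧ ¬s) ∨ ¬(¬s ∨ ¬s)
= s ∧ ¬(s ∧ s ∨ s ∧ ¬s) ∨ s ∧ s
= s ∧ ¬s ∨ s ∧ s
= s ∧ (¬s ∨ s)
= s

s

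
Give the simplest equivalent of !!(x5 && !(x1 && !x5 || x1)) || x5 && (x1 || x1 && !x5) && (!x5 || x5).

!!(x5 && !(x1 && !x5 || x1)) || x5 && (x1 || x1 && !x5) && (!x5 || x5)
= !!(x5 && !(x1 && !x5 || x1)) || x5 && (x1 || x1 && !x5)   (complement / identity)
= !!(x5 && !x1) || x5 && (x1 || x1 && !x5)   (absorption)
= !!(x5 && !x1) || x5 && x1   (absorption)
= x5 && !x1 || x5 && x1   (double negation)
= x5   (distribution)

x5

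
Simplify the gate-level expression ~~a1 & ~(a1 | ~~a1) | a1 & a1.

~~a1 & ~(a1 | ~~a1) | a1 & a1
= a1 & ~(a1 | ~~a1) | a1 & a1   [double negation]
= a1 & ~(a1 | a1) | a1 & a1   [double negation]
= a1 & ~a1 | a1 & a1   [idempotence]
= a1   [distribution]

a1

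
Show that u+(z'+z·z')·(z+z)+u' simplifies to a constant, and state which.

1

u+(z'+z·z')·(z+z)+u'
= u+(z'+z·z')·z+u'   (idempotence)
= u+z'·z+u'   (complement / identity)
= u+u'   (complement / identity)
= 1   (complement)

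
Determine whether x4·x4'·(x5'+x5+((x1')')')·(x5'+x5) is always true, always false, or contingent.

always false

x4·x4'·(x5'+x5+((x1')')')·(x5'+x5)
= x4·x4'·(x5'+x5+x1')·(x5'+x5)   [double negation]
= x4·x4'·(x5'+x5)   [absorption]
= x4·x4'   [complement / identity]
= 0   [complement]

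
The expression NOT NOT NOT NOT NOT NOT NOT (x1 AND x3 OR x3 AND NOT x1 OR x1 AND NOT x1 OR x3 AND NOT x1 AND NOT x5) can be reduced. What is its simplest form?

NOT NOT NOT NOT NOT NOT NOT (x1 AND x3 OR x3 AND NOT x1 OR x1 AND NOT x1 OR x3 AND NOT x1 AND NOT x5)
= NOT NOT NOT NOT NOT NOT NOT (x1 AND x3 OR x3 AND NOT x1 OR x3 AND NOT x1 AND NOT x5)
= NOT NOT NOT NOT NOT NOT NOT (x1 AND x3 OR x3 AND NOT x1)
= NOT NOT NOT NOT NOT NOT NOT x3
= NOT NOT NOT NOT NOT x3
= NOT NOT NOT x3
= NOT x3

NOT x3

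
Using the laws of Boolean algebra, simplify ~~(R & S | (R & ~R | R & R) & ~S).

~~(R & S | (R & ~R | R & R) & ~S)
= ~~(R & S | R & ~S)   (distribution)
= ~~R   (distribution)
= R   (double negation)

R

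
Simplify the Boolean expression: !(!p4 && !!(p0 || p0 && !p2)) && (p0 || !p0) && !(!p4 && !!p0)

p4 || !p0

!(!p4 && !!(p0 || p0 && !p2)) && (p0 || !p0) && !(!p4 && !!p0)
= !(!p4 && !!p0) && (p0 || !p0) && !(!p4 && !!p0)   [absorption]
= !(!p4 && !!p0) && !(!p4 && !!p0)   [complement / identity]
= !(!p4 && !!p0)   [idempotence]
= p4 || !p0   [De Morgan]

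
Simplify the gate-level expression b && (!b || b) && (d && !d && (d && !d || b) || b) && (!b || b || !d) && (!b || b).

b

b && (!b || b) && (d && !d && (d && !d || b) || b) && (!b || b || !d) && (!b || b)
= b && (!b || b) && (d && !d || b) && (!b || b || !d) && (!b || b)   [absorption]
= b && (!b || b) && (d && !d || b) && (!b || b)   [absorption]
= b && (!b || b) && b && (!b || b)   [complement / identity]
= b && (!b || b)   [idempotence]
= b   [complement / identity]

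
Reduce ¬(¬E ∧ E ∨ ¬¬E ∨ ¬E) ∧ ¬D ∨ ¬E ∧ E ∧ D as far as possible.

False

¬(¬E ∧ E ∨ ¬¬E ∨ ¬E) ∧ ¬D ∨ ¬E ∧ E ∧ D
= ¬(¬¬E ∨ ¬E) ∧ ¬D ∨ ¬E ∧ E ∧ D   — complement / identity
= ¬E ∧ E ∧ ¬D ∨ ¬E ∧ E ∧ D   — De Morgan
= ¬E ∧ E   — distribution
= False   — complement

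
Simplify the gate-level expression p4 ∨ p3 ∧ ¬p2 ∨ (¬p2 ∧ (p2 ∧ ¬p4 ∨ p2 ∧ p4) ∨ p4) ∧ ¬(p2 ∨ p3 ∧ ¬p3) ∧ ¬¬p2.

p4 ∨ p3 ∧ ¬p2 ∨ (¬p2 ∧ (p2 ∧ ¬p4 ∨ p2 ∧ p4) ∨ p4) ∧ ¬(p2 ∨ p3 ∧ ¬p3) ∧ ¬¬p2
= p4 ∨ p3 ∧ ¬p2 ∨ (¬p2 ∧ p2 ∨ p4) ∧ ¬(p2 ∨ p3 ∧ ¬p3) ∧ ¬¬p2
= p4 ∨ p3 ∧ ¬p2 ∨ (¬p2 ∧ p2 ∨ p4) ∧ ¬(p2 ∨ p3 ∧ ¬p3) ∧ p2
= p4 ∨ p3 ∧ ¬p2 ∨ (¬p2 ∧ p2 ∨ p4) ∧ ¬p2 ∧ p2
= p4 ∨ p3 ∧ ¬p2 ∨ ¬p2 ∧ p2
= p4 ∨ p3 ∧ ¬p2

p4 ∨ p3 ∧ ¬p2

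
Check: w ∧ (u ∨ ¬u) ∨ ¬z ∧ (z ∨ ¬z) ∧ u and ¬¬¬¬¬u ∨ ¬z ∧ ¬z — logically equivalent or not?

No

E1: w ∧ (u ∨ ¬u) ∨ ¬z ∧ (z ∨ ¬z) ∧ u
    = w ∨ ¬z ∧ (z ∨ ¬z) ∧ u
    = w ∨ ¬z ∧ u
E2: ¬¬¬¬¬u ∨ ¬z ∧ ¬z
    = ¬¬¬u ∨ ¬z ∧ ¬z
    = ¬u ∨ ¬z ∧ ¬z
    = ¬u ∨ ¬z
These differ: at u=0, w=0, z=1, E1 = 0 but E2 = 1.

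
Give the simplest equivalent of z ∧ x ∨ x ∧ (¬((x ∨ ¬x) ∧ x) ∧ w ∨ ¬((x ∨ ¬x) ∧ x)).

z ∧ x ∨ x ∧ (¬((x ∨ ¬x) ∧ x) ∧ w ∨ ¬((x ∨ ¬x) ∧ x))
= z ∧ x ∨ x ∧ ¬((x ∨ ¬x) ∧ x)
= z ∧ x ∨ x ∧ ¬x
= z ∧ x

z ∧ x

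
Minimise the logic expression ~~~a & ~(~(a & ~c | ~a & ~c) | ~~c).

~a & ~c

~~~a & ~(~(a & ~c | ~a & ~c) | ~~c)
= ~~~a & ~(~~c | ~~c)   — distribution
= ~~~a & ~~~c   — idempotence
= ~~~a & ~c   — double negation
= ~a & ~c   — double negation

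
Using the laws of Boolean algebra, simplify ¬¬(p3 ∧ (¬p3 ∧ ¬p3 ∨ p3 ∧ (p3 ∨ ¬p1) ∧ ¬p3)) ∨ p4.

¬¬(p3 ∧ (¬p3 ∧ ¬p3 ∨ p3 ∧ (p3 ∨ ¬p1) ∧ ¬p3)) ∨ p4
= p3 ∧ (¬p3 ∧ ¬p3 ∨ p3 ∧ (p3 ∨ ¬p1) ∧ ¬p3) ∨ p4   (double negation)
= p3 ∧ (¬p3 ∧ ¬p3 ∨ p3 ∧ ¬p3) ∨ p4   (absorption)
= p3 ∧ ¬p3 ∨ p4   (distribution)
= p4   (complement / identity)

p4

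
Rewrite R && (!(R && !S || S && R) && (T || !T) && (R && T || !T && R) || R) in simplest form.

R

R && (!(R && !S || S && R) && (T || !T) && (R && T || !T && R) || R)
= R && (!(R && !S || S && R) && (R && T || !T && R) || R)
= R && (!R && (R && T || !T && R) || R)
= R && (!R && R || R)
= R && R
= R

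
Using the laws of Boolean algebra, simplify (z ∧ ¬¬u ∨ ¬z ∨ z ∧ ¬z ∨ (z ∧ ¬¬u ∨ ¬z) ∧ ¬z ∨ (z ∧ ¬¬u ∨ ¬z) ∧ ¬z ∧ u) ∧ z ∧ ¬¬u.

z ∧ u

(z ∧ ¬¬u ∨ ¬z ∨ z ∧ ¬z ∨ (z ∧ ¬¬u ∨ ¬z) ∧ ¬z ∨ (z ∧ ¬¬u ∨ ¬z) ∧ ¬z ∧ u) ∧ z ∧ ¬¬u
= (z ∧ ¬¬u ∨ ¬z ∨ z ∧ ¬z ∨ (z ∧ ¬¬u ∨ ¬z) ∧ ¬z) ∧ z ∧ ¬¬u
= (z ∧ ¬¬u ∨ ¬z ∨ (z ∧ ¬¬u ∨ ¬z) ∧ ¬z) ∧ z ∧ ¬¬u
= (z ∧ ¬¬u ∨ ¬z) ∧ z ∧ ¬¬u
= z ∧ ¬¬u
= z ∧ u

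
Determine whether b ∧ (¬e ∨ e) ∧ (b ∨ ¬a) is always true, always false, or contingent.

b ∧ (¬e ∨ e) ∧ (b ∨ ¬a)
= b ∧ (b ∨ ¬a)
= b
This depends on b, so it is not a constant.

contingent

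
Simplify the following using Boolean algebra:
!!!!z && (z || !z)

z

!!!!z && (z || !z)
= !!z && (z || !z)   — double negation
= z && (z || !z)   — double negation
= z   — complement / identity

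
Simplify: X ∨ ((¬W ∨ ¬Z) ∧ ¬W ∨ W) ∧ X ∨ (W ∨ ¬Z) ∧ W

X ∨ ((¬W ∨ ¬Z) ∧ ¬W ∨ W) ∧ X ∨ (W ∨ ¬Z) ∧ W
= X ∨ ((¬W ∨ ¬Z) ∧ ¬W ∨ W) ∧ X ∨ W
= X ∨ (¬W ∨ W) ∧ X ∨ W
= X ∨ X ∨ W
= X ∨ W

X ∨ W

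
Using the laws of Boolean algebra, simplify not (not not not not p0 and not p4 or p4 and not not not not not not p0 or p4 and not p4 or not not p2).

not p0 and not p2

not (not not not not p0 and not p4 or p4 and not not not not not not p0 or p4 and not p4 or not not p2)
= not (not not not not p0 and not p4 or p4 and not not not not p0 or p4 and not p4 or not not p2)   — double negation
= not (not not not not p0 or p4 and not p4 or not not p2)   — distribution
= not (not not not not p0 or not not p2)   — complement / identity
= not not not p0 and not p2   — De Morgan
= not p0 and not p2   — double negation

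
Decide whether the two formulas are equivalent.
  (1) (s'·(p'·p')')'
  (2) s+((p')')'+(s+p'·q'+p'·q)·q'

Yes

E1: (s'·(p'·p')')'
    = s+p'·p'
    = s+p'
E2: s+((p')')'+(s+p'·q'+p'·q)·q'
    = s+((p')')'+(s+p')·q'
    = s+p'+(s+p')·q'
    = s+p'
Both reduce to s+p', so they are equivalent.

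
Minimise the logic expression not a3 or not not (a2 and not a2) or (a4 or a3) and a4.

not a3 or not not (a2 and not a2) or (a4 or a3) and a4
= not a3 or a2 and not a2 or (a4 or a3) and a4   — double negation
= not a3 or (a4 or a3) and a4   — complement / identity
= not a3 or a4   — absorption

not a3 or a4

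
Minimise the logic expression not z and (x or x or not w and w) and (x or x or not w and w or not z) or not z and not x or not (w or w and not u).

not z or not w

not z and (x or x or not w and w) and (x or x or not w and w or not z) or not z and not x or not (w or w and not u)
= not z and (x or x or not w and w) or not z and not x or not (w or w and not u)   [absorption]
= not z and (x or x) or not z and not x or not (w or w and not u)   [complement / identity]
= not z and x or not z and not x or not (w or w and not u)   [idempotence]
= not z or not (w or w and not u)   [distribution]
= not z or not w   [absorption]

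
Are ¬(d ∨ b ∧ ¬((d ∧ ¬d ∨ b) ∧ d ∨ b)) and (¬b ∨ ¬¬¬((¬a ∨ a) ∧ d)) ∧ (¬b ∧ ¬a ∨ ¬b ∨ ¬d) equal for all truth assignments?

No

E1: ¬(d ∨ b ∧ ¬((d ∧ ¬d ∨ b) ∧ d ∨ b))
    = ¬(d ∨ b ∧ ¬(b ∧ d ∨ b))   (complement / identity)
    = ¬(d ∨ b ∧ ¬b)   (absorption)
    = ¬d   (complement / identity)
E2: (¬b ∨ ¬¬¬((¬a ∨ a) ∧ d)) ∧ (¬b ∧ ¬a ∨ ¬b ∨ ¬d)
    = (¬b ∨ ¬¬¬d) ∧ (¬b ∧ ¬a ∨ ¬b ∨ ¬d)   (complement / identity)
    = (¬b ∨ ¬d) ∧ (¬b ∧ ¬a ∨ ¬b ∨ ¬d)   (double negation)
    = (¬b ∨ ¬d) ∧ (¬b ∨ ¬d)   (absorption)
    = ¬b ∨ ¬d   (idempotence)
These differ: at a=1, b=0, d=1, E1 = 0 but E2 = 1.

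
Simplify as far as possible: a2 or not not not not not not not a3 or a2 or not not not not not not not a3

a2 or not not not not not not not a3 or a2 or not not not not not not not a3
= a2 or not not not not not not not a3
= a2 or not not not not not a3
= a2 or not not not a3
= a2 or not a3

a2 or not a3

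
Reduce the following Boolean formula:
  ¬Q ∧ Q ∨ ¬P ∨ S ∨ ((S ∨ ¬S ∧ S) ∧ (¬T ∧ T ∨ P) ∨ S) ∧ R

¬Q ∧ Q ∨ ¬P ∨ S ∨ ((S ∨ ¬S ∧ S) ∧ (¬T ∧ T ∨ P) ∨ S) ∧ R
= ¬Q ∧ Q ∨ ¬P ∨ S ∨ (S ∧ (¬T ∧ T ∨ P) ∨ S) ∧ R   [complement / identity]
= ¬Q ∧ Q ∨ ¬P ∨ S ∨ (S ∧ P ∨ S) ∧ R   [complement / identity]
= ¬P ∨ S ∨ (S ∧ P ∨ S) ∧ R   [complement / identity]
= ¬P ∨ S ∨ S ∧ R   [absorption]
= ¬P ∨ S   [absorption]

¬P ∨ S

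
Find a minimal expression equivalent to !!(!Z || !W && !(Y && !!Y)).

!!(!Z || !W && !(Y && !!Y))
= !Z || !W && !(Y && !!Y)
= !Z || !W && !(Y && Y)
= !Z || !W && !Y

!Z || !W && !Y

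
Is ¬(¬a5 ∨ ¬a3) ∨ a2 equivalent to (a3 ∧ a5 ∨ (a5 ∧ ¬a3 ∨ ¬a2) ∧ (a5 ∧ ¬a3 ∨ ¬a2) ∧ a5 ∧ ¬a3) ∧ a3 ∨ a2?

Yes

E1: ¬(¬a5 ∨ ¬a3) ∨ a2
    = a5 ∧ a3 ∨ a2   [De Morgan]
E2: (a3 ∧ a5 ∨ (a5 ∧ ¬a3 ∨ ¬a2) ∧ (a5 ∧ ¬a3 ∨ ¬a2) ∧ a5 ∧ ¬a3) ∧ a3 ∨ a2
    = (a3 ∧ a5 ∨ (a5 ∧ ¬a3 ∨ ¬a2) ∧ a5 ∧ ¬a3) ∧ a3 ∨ a2   [absorption]
    = (a3 ∧ a5 ∨ a5 ∧ ¬a3) ∧ a3 ∨ a2   [absorption]
    = a5 ∧ a3 ∨ a2   [distribution]
Both reduce to a5 ∧ a3 ∨ a2, so they are equivalent.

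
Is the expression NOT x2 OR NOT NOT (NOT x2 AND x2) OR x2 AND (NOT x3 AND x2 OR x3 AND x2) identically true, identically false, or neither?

NOT x2 OR NOT NOT (NOT x2 AND x2) OR x2 AND (NOT x3 AND x2 OR x3 AND x2)
= NOT x2 OR NOT x2 AND x2 OR x2 AND (NOT x3 AND x2 OR x3 AND x2)   (double negation)
= NOT x2 OR NOT x2 AND x2 OR x2 AND x2   (distribution)
= NOT x2 OR x2   (distribution)
= TRUE   (complement)

identically true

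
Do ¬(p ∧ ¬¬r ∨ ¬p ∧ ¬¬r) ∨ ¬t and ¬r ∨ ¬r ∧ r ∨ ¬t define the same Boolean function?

E1: ¬(p ∧ ¬¬r ∨ ¬p ∧ ¬¬r) ∨ ¬t
    = ¬¬¬r ∨ ¬t   — distribution
    = ¬r ∨ ¬t   — double negation
E2: ¬r ∨ ¬r ∧ r ∨ ¬t
    = ¬r ∨ ¬t   — complement / identity
Both reduce to ¬r ∨ ¬t, so they are equivalent.

Yes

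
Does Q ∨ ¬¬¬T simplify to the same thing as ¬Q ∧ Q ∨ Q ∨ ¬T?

E1: Q ∨ ¬¬¬T
    = Q ∨ ¬T   — double negation
E2: ¬Q ∧ Q ∨ Q ∨ ¬T
    = Q ∨ ¬T   — complement / identity
Both reduce to Q ∨ ¬T, so they are equivalent.

Yes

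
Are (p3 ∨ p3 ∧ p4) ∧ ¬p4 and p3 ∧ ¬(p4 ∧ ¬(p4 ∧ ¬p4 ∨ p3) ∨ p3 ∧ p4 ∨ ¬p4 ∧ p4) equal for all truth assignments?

E1: (p3 ∨ p3 ∧ p4) ∧ ¬p4
    = p3 ∧ ¬p4
E2: p3 ∧ ¬(p4 ∧ ¬(p4 ∧ ¬p4 ∨ p3) ∨ p3 ∧ p4 ∨ ¬p4 ∧ p4)
    = p3 ∧ ¬(p4 ∧ ¬p3 ∨ p3 ∧ p4 ∨ ¬p4 ∧ p4)
    = p3 ∧ ¬(p4 ∧ ¬p3 ∨ p3 ∧ p4)
    = p3 ∧ ¬p4
Both reduce to p3 ∧ ¬p4, so they are equivalent.

Yes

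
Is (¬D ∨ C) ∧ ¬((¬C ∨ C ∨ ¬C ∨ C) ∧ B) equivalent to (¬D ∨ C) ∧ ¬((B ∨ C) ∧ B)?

E1: (¬D ∨ C) ∧ ¬((¬C ∨ C ∨ ¬C ∨ C) ∧ B)
    = (¬D ∨ C) ∧ ¬((¬C ∨ C) ∧ B)   (idempotence)
    = (¬D ∨ C) ∧ ¬B   (complement / identity)
E2: (¬D ∨ C) ∧ ¬((B ∨ C) ∧ B)
    = (¬D ∨ C) ∧ ¬B   (absorption)
Both reduce to (¬D ∨ C) ∧ ¬B, so they are equivalent.

Yes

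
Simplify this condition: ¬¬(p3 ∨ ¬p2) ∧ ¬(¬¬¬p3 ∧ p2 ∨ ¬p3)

p3

¬¬(p3 ∨ ¬p2) ∧ ¬(¬¬¬p3 ∧ p2 ∨ ¬p3)
= ¬¬(p3 ∨ ¬p2) ∧ ¬(¬p3 ∧ p2 ∨ ¬p3)   [double negation]
= ¬¬(p3 ∨ ¬p2) ∧ ¬¬p3   [absorption]
= ¬¬(p3 ∨ ¬p2) ∧ p3   [double negation]
= (p3 ∨ ¬p2) ∧ p3   [double negation]
= p3   [absorption]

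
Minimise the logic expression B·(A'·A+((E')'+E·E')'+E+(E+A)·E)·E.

B·(A'·A+((E')'+E·E')'+E+(E+A)·E)·E
= B·(((E')'+E·E')'+E+(E+A)·E)·E   (complement / identity)
= B·((E+E·E')'+E+(E+A)·E)·E   (double negation)
= B·(E'+E+(E+A)·E)·E   (complement / identity)
= B·(E'+E+E)·E   (absorption)
= B·(E'+E)·E   (idempotence)
= B·E   (complement / identity)

B·E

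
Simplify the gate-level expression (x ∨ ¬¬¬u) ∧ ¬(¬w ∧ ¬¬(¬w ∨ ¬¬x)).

(x ∨ ¬u) ∧ w

(x ∨ ¬¬¬u) ∧ ¬(¬w ∧ ¬¬(¬w ∨ ¬¬x))
= (x ∨ ¬¬¬u) ∧ (w ∨ ¬(¬w ∨ ¬¬x))   — De Morgan
= (x ∨ ¬u) ∧ (w ∨ ¬(¬w ∨ ¬¬x))   — double negation
= (x ∨ ¬u) ∧ (w ∨ w ∧ ¬x)   — De Morgan
= (x ∨ ¬u) ∧ w   — absorption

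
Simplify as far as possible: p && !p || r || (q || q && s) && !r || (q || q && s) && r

r || q

p && !p || r || (q || q && s) && !r || (q || q && s) && r
= p && !p || r || q || q && s
= r || q || q && s
= r || q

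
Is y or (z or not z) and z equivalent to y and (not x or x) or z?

E1: y or (z or not z) and z
    = y or z   — complement / identity
E2: y and (not x or x) or z
    = y or z   — complement / identity
Both reduce to y or z, so they are equivalent.

Yes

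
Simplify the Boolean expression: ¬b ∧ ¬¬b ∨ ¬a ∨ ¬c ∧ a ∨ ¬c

¬a ∨ ¬c

¬b ∧ ¬¬b ∨ ¬a ∨ ¬c ∧ a ∨ ¬c
= ¬b ∧ ¬¬b ∨ ¬a ∨ ¬c   (absorption)
= ¬b ∧ b ∨ ¬a ∨ ¬c   (double negation)
= ¬a ∨ ¬c   (complement / identity)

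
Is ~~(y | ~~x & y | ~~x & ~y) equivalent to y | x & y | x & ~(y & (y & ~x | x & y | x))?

Yes

E1: ~~(y | ~~x & y | ~~x & ~y)
    = y | ~~x & y | ~~x & ~y   (double negation)
    = y | ~~x   (distribution)
    = y | x   (double negation)
E2: y | x & y | x & ~(y & (y & ~x | x & y | x))
    = y | x & y | x & ~(y & (y | x))   (distribution)
    = y | x & y | x & ~y   (absorption)
    = y | x   (distribution)
Both reduce to y | x, so they are equivalent.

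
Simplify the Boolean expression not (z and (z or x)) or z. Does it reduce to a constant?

True

not (z and (z or x)) or z
= not z or z   (absorption)
= True   (complement)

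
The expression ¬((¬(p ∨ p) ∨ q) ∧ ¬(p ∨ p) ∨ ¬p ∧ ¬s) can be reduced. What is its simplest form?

¬((¬(p ∨ p) ∨ q) ∧ ¬(p ∨ p) ∨ ¬p ∧ ¬s)
= ¬(¬(p ∨ p) ∨ ¬p ∧ ¬s)   [absorption]
= ¬(¬p ∨ ¬p ∧ ¬s)   [idempotence]
= ¬¬p   [absorption]
= p   [double negation]

p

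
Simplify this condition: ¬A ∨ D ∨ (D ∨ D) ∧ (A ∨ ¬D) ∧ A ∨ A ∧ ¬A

¬A ∨ D

¬A ∨ D ∨ (D ∨ D) ∧ (A ∨ ¬D) ∧ A ∨ A ∧ ¬A
= ¬A ∨ D ∨ D ∧ (A ∨ ¬D) ∧ A ∨ A ∧ ¬A   — idempotence
= ¬A ∨ D ∨ D ∧ (A ∨ ¬D) ∧ A   — complement / identity
= ¬A ∨ D ∨ D ∧ A   — absorption
= ¬A ∨ D   — absorption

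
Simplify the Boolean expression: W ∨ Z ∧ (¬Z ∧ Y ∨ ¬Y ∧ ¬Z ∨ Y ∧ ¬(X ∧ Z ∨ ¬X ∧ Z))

W

W ∨ Z ∧ (¬Z ∧ Y ∨ ¬Y ∧ ¬Z ∨ Y ∧ ¬(X ∧ Z ∨ ¬X ∧ Z))
= W ∨ Z ∧ (¬Z ∧ Y ∨ ¬Y ∧ ¬Z ∨ Y ∧ ¬Z)
= W ∨ Z ∧ (¬Z ∧ Y ∨ ¬Z)
= W ∨ Z ∧ ¬Z
= W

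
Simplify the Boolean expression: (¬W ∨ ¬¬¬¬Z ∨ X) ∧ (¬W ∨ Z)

(¬W ∨ ¬¬¬¬Z ∨ X) ∧ (¬W ∨ Z)
= (¬W ∨ ¬¬Z ∨ X) ∧ (¬W ∨ Z)   [double negation]
= (¬W ∨ Z ∨ X) ∧ (¬W ∨ Z)   [double negation]
= ¬W ∨ Z   [absorption]

¬W ∨ Z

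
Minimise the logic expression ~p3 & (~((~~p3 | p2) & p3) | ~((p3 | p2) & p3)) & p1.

~p3 & p1

~p3 & (~((~~p3 | p2) & p3) | ~((p3 | p2) & p3)) & p1
= ~p3 & (~((p3 | p2) & p3) | ~((p3 | p2) & p3)) & p1   — double negation
= ~p3 & ~((p3 | p2) & p3) & p1   — idempotence
= ~p3 & ~p3 & p1   — absorption
= ~p3 & p1   — idempotence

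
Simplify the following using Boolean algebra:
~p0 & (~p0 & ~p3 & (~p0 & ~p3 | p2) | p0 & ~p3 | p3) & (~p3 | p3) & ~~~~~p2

~p0 & ~p2

~p0 & (~p0 & ~p3 & (~p0 & ~p3 | p2) | p0 & ~p3 | p3) & (~p3 | p3) & ~~~~~p2
= ~p0 & (~p0 & ~p3 | p0 & ~p3 | p3) & (~p3 | p3) & ~~~~~p2   [absorption]
= ~p0 & (~p3 | p3) & (~p3 | p3) & ~~~~~p2   [distribution]
= ~p0 & (~p3 | p3) & ~~~~~p2   [complement / identity]
= ~p0 & (~p3 | p3) & ~~~p2   [double negation]
= ~p0 & ~~~p2   [complement / identity]
= ~p0 & ~p2   [double negation]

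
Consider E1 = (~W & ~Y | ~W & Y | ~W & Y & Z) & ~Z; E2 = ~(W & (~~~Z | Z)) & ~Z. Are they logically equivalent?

Yes

E1: (~W & ~Y | ~W & Y | ~W & Y & Z) & ~Z
    = (~W & ~Y | ~W & Y) & ~Z   [absorption]
    = ~W & ~Z   [distribution]
E2: ~(W & (~~~Z | Z)) & ~Z
    = ~(W & (~Z | Z)) & ~Z   [double negation]
    = ~W & ~Z   [complement / identity]
Both reduce to ~W & ~Z, so they are equivalent.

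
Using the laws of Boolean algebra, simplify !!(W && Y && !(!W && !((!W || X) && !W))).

W && Y

!!(W && Y && !(!W && !((!W || X) && !W)))
= !!(W && Y && (W || (!W || X) && !W))
= !!(W && Y && (W || !W))
= W && Y && (W || !W)
= W && Y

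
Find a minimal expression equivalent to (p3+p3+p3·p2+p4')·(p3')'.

p3

(p3+p3+p3·p2+p4')·(p3')'
= (p3+p3·p2+p4')·(p3')'   (idempotence)
= (p3+p4')·(p3')'   (absorption)
= (p3+p4')·p3   (double negation)
= p3   (absorption)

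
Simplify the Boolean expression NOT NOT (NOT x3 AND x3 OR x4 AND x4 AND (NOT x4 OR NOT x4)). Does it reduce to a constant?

FALSE

NOT NOT (NOT x3 AND x3 OR x4 AND x4 AND (NOT x4 OR NOT x4))
= NOT NOT (NOT x3 AND x3 OR x4 AND (NOT x4 OR NOT x4))   (idempotence)
= NOT NOT (NOT x3 AND x3 OR x4 AND NOT x4)   (idempotence)
= NOT NOT (NOT x3 AND x3)   (complement / identity)
= NOT x3 AND x3   (double negation)
= FALSE   (complement)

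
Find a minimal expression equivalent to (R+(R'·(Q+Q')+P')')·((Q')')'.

(R+(R'·(Q+Q')+P')')·((Q')')'
= (R+(R'+P')')·((Q')')'   (complement / identity)
= (R+R·P)·((Q')')'   (De Morgan)
= (R+R·P)·Q'   (double negation)
= R·Q'   (absorption)

R·Q'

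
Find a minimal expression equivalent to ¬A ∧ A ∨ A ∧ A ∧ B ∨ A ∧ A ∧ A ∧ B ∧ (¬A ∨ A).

¬A ∧ A ∨ A ∧ A ∧ B ∨ A ∧ A ∧ A ∧ B ∧ (¬A ∨ A)
= ¬A ∧ A ∨ A ∧ A ∧ B ∨ A ∧ A ∧ B ∧ (¬A ∨ A)   (idempotence)
= ¬A ∧ A ∨ A ∧ A ∧ B ∨ A ∧ A ∧ B   (complement / identity)
= ¬A ∧ A ∨ A ∧ A ∧ B   (idempotence)
= ¬A ∧ A ∨ A ∧ B   (idempotence)
= A ∧ B   (complement / identity)

A ∧ B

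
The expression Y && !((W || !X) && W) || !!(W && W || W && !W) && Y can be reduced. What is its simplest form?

Y && !((W || !X) && W) || !!(W && W || W && !W) && Y
= Y && !((W || !X) && W) || !!W && Y   (distribution)
= Y && (!((W || !X) && W) || !!W)   (distribution)
= Y && (!W || !!W)   (absorption)
= Y && (!W || W)   (double negation)
= Y   (complement / identity)

Y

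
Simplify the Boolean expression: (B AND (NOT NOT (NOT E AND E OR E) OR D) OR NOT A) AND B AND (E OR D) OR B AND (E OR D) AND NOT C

B AND (E OR D)

(B AND (NOT NOT (NOT E AND E OR E) OR D) OR NOT A) AND B AND (E OR D) OR B AND (E OR D) AND NOT C
= (B AND (NOT E AND E OR E OR D) OR NOT A) AND B AND (E OR D) OR B AND (E OR D) AND NOT C   [double negation]
= (B AND (E OR D) OR NOT A) AND B AND (E OR D) OR B AND (E OR D) AND NOT C   [complement / identity]
= B AND (E OR D) OR B AND (E OR D) AND NOT C   [absorption]
= B AND (E OR D)   [absorption]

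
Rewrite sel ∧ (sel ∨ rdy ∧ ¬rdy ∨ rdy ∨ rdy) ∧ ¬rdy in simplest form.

sel ∧ (sel ∨ rdy ∧ ¬rdy ∨ rdy ∨ rdy) ∧ ¬rdy
= sel ∧ (sel ∨ rdy ∧ ¬rdy ∨ rdy) ∧ ¬rdy
= sel ∧ (sel ∨ rdy) ∧ ¬rdy
= sel ∧ ¬rdy

sel ∧ ¬rdy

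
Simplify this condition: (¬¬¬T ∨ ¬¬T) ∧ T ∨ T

T

(¬¬¬T ∨ ¬¬T) ∧ T ∨ T
= (¬T ∨ ¬¬T) ∧ T ∨ T
= (¬T ∨ T) ∧ T ∨ T
= T ∨ T
= T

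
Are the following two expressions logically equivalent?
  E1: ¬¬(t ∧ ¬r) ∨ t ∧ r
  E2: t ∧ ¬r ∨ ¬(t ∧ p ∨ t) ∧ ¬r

E1: ¬¬(t ∧ ¬r) ∨ t ∧ r
    = t ∧ ¬r ∨ t ∧ r   (double negation)
    = t   (distribution)
E2: t ∧ ¬r ∨ ¬(t ∧ p ∨ t) ∧ ¬r
    = t ∧ ¬r ∨ ¬t ∧ ¬r   (absorption)
    = ¬r   (distribution)
These differ: at p=0, r=0, t=0, E1 = 0 but E2 = 1.

No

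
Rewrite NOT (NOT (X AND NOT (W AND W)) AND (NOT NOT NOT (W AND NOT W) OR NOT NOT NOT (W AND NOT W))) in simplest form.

X AND NOT W

NOT (NOT (X AND NOT (W AND W)) AND (NOT NOT NOT (W AND NOT W) OR NOT NOT NOT (W AND NOT W)))
= NOT (NOT (X AND NOT (W AND W)) AND NOT NOT NOT (W AND NOT W))   [idempotence]
= NOT (NOT (X AND NOT (W AND W)) AND NOT (W AND NOT W))   [double negation]
= X AND NOT (W AND W) OR W AND NOT W   [De Morgan]
= X AND NOT W OR W AND NOT W   [idempotence]
= X AND NOT W   [complement / identity]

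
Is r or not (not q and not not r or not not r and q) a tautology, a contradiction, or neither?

tautology

r or not (not q and not not r or not not r and q)
= r or not not not r   (distribution)
= r or not r   (double negation)
= True   (complement)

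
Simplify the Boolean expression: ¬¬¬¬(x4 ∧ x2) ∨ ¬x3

¬¬¬¬(x4 ∧ x2) ∨ ¬x3
= ¬¬(x4 ∧ x2) ∨ ¬x3   — double negation
= x4 ∧ x2 ∨ ¬x3   — double negation

x4 ∧ x2 ∨ ¬x3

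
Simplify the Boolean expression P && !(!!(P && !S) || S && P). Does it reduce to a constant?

false

P && !(!!(P && !S) || S && P)
= P && !(P && !S || S && P)   [double negation]
= P && !P   [distribution]
= false   [complement]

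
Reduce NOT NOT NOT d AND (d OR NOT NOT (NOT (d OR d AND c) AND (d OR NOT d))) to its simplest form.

NOT NOT NOT d AND (d OR NOT NOT (NOT (d OR d AND c) AND (d OR NOT d)))
= NOT NOT NOT d AND (d OR NOT NOT (NOT d AND (d OR NOT d)))   [absorption]
= NOT NOT NOT d AND (d OR NOT d AND (d OR NOT d))   [double negation]
= NOT NOT NOT d AND (d OR NOT d)   [complement / identity]
= NOT NOT NOT d   [complement / identity]
= NOT d   [double negation]

NOT d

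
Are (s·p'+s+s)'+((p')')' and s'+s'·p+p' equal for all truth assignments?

E1: (s·p'+s+s)'+((p')')'
    = (s+s)'+((p')')'
    = s'+((p')')'
    = s'+p'
E2: s'+s'·p+p'
    = s'+p'
Both reduce to s'+p', so they are equivalent.

Yes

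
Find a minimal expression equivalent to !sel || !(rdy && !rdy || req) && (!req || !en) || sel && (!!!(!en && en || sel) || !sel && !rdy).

!sel || !(rdy && !rdy || req) && (!req || !en) || sel && (!!!(!en && en || sel) || !sel && !rdy)
= !sel || !req && (!req || !en) || sel && (!!!(!en && en || sel) || !sel && !rdy)
= !sel || !req && (!req || !en) || sel && (!(!en && en || sel) || !sel && !rdy)
= !sel || !req || sel && (!(!en && en || sel) || !sel && !rdy)
= !sel || !req || sel && (!sel || !sel && !rdy)
= !sel || !req || sel && !sel
= !sel || !req

!sel || !req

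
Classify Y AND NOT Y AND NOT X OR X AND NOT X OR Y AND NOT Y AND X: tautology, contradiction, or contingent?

Y AND NOT Y AND NOT X OR X AND NOT X OR Y AND NOT Y AND X
= Y AND NOT Y AND NOT X OR Y AND NOT Y AND X   — complement / identity
= Y AND NOT Y   — distribution
= FALSE   — complement

contradiction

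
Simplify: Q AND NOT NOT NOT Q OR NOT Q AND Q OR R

Q AND NOT NOT NOT Q OR NOT Q AND Q OR R
= Q AND NOT Q OR NOT Q AND Q OR R   — double negation
= NOT Q AND Q OR R   — complement / identity
= R   — complement / identity

R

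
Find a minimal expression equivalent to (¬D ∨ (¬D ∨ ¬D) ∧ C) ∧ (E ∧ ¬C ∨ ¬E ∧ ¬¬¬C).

(¬D ∨ (¬D ∨ ¬D) ∧ C) ∧ (E ∧ ¬C ∨ ¬E ∧ ¬¬¬C)
= (¬D ∨ (¬D ∨ ¬D) ∧ C) ∧ (E ∧ ¬C ∨ ¬E ∧ ¬C)   [double negation]
= (¬D ∨ (¬D ∨ ¬D) ∧ C) ∧ ¬C   [distribution]
= (¬D ∨ ¬D ∧ C) ∧ ¬C   [idempotence]
= ¬D ∧ ¬C   [absorption]

¬D ∧ ¬C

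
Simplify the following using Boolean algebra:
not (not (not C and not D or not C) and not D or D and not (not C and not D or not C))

not C

not (not (not C and not D or not C) and not D or D and not (not C and not D or not C))
= not not (not C and not D or not C)   (distribution)
= not C and not D or not C   (double negation)
= not C   (absorption)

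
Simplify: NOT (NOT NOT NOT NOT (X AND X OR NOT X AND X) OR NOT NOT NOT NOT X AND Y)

NOT (NOT NOT NOT NOT (X AND X OR NOT X AND X) OR NOT NOT NOT NOT X AND Y)
= NOT (NOT NOT NOT NOT X OR NOT NOT NOT NOT X AND Y)   — distribution
= NOT NOT NOT NOT NOT X   — absorption
= NOT NOT NOT X   — double negation
= NOT X   — double negation

NOT X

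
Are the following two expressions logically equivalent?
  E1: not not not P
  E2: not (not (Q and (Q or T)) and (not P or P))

No

E1: not not not P
    = not P
E2: not (not (Q and (Q or T)) and (not P or P))
    = not not (Q and (Q or T))
    = not not Q
    = Q
These differ: at P=0, Q=0, T=1, E1 = 1 but E2 = 0.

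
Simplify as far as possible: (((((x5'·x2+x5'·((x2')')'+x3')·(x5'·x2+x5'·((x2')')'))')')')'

(((((x5'·x2+x5'·((x2')')'+x3')·(x5'·x2+x5'·((x2')')'))')')')'
= (((x5'·x2+x5'·((x2')')'+x3')·(x5'·x2+x5'·((x2')')'))')'   [double negation]
= ((x5'·x2+x5'·((x2')')')')'   [absorption]
= ((x5'·x2+x5'·x2')')'   [double negation]
= ((x5')')'   [distribution]
= x5'   [double negation]

x5'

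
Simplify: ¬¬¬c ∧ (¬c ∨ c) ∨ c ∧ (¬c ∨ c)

True

¬¬¬c ∧ (¬c ∨ c) ∨ c ∧ (¬c ∨ c)
= ¬c ∧ (¬c ∨ c) ∨ c ∧ (¬c ∨ c)   [double negation]
= (¬c ∨ c) ∧ (¬c ∨ c)   [distribution]
= ¬c ∨ c   [idempotence]
= True   [complement]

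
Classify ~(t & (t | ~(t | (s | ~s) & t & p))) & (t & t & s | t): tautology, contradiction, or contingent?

contradiction

~(t & (t | ~(t | (s | ~s) & t & p))) & (t & t & s | t)
= ~(t & (t | ~(t | (s | ~s) & t & p))) & (t & s | t)   — idempotence
= ~(t & (t | ~(t | t & p))) & (t & s | t)   — complement / identity
= ~(t & (t | ~t)) & (t & s | t)   — absorption
= ~(t & (t | ~t)) & t   — absorption
= ~t & t   — complement / identity
= 0   — complement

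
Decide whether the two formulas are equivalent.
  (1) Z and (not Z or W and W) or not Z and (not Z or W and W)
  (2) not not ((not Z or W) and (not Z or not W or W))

Yes

E1: Z and (not Z or W and W) or not Z and (not Z or W and W)
    = not Z or W and W   (distribution)
    = not Z or W   (idempotence)
E2: not not ((not Z or W) and (not Z or not W or W))
    = not not (not Z and (not Z or not W) or W)   (distribution)
    = not not (not Z or W)   (absorption)
    = not Z or W   (double negation)
Both reduce to not Z or W, so they are equivalent.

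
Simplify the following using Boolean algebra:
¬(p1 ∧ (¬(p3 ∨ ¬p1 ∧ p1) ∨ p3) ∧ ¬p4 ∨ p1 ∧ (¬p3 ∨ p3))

¬p1

¬(p1 ∧ (¬(p3 ∨ ¬p1 ∧ p1) ∨ p3) ∧ ¬p4 ∨ p1 ∧ (¬p3 ∨ p3))
= ¬(p1 ∧ (¬p3 ∨ p3) ∧ ¬p4 ∨ p1 ∧ (¬p3 ∨ p3))   — complement / identity
= ¬(p1 ∧ (¬p3 ∨ p3))   — absorption
= ¬p1   — complement / identity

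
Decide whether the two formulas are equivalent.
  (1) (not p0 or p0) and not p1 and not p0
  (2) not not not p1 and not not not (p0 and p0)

E1: (not p0 or p0) and not p1 and not p0
    = not p1 and not p0   (complement / identity)
E2: not not not p1 and not not not (p0 and p0)
    = not p1 and not not not (p0 and p0)   (double negation)
    = not p1 and not (p0 and p0)   (double negation)
    = not p1 and not p0   (idempotence)
Both reduce to not p1 and not p0, so they are equivalent.

Yes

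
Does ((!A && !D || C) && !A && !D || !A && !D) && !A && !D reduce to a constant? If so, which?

((!A && !D || C) && !A && !D || !A && !D) && !A && !D
= (!A && !D || !A && !D) && !A && !D   (absorption)
= !A && !D && !A && !D   (idempotence)
= !A && !D   (idempotence)
This depends on A, D, so it is not a constant.

no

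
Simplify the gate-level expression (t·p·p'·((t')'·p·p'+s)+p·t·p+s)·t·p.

t·p

(t·p·p'·((t')'·p·p'+s)+p·t·p+s)·t·p
= (t·p·p'·(t·p·p'+s)+p·t·p+s)·t·p   (double negation)
= (t·p·p'+p·t·p+s)·t·p   (absorption)
= (t·p+s)·t·p   (distribution)
= t·p   (absorption)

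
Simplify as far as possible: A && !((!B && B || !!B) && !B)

A && !((!B && B || !!B) && !B)
= A && !(!!B && !B)   (complement / identity)
= A && (!B || B)   (De Morgan)
= A   (complement / identity)

A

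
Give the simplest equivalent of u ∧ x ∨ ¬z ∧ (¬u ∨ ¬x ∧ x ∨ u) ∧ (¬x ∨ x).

u ∧ x ∨ ¬z ∧ (¬u ∨ ¬x ∧ x ∨ u) ∧ (¬x ∨ x)
= u ∧ x ∨ ¬z ∧ (¬u ∨ u) ∧ (¬x ∨ x)   — complement / identity
= u ∧ x ∨ ¬z ∧ (¬u ∨ u)   — complement / identity
= u ∧ x ∨ ¬z   — complement / identity

u ∧ x ∨ ¬z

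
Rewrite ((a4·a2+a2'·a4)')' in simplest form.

((a4·a2+a2'·a4)')'
= (((a2+a2')·a4)')'
= (a4')'
= a4

a4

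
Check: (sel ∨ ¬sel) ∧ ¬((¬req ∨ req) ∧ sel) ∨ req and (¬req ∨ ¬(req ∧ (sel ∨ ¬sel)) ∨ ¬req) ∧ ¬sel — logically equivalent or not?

E1: (sel ∨ ¬sel) ∧ ¬((¬req ∨ req) ∧ sel) ∨ req
    = (sel ∨ ¬sel) ∧ ¬sel ∨ req
    = ¬sel ∨ req
E2: (¬req ∨ ¬(req ∧ (sel ∨ ¬sel)) ∨ ¬req) ∧ ¬sel
    = (¬req ∨ ¬req ∨ ¬req) ∧ ¬sel
    = (¬req ∨ ¬req) ∧ ¬sel
    = ¬req ∧ ¬sel
These differ: at req=1, sel=0, E1 = 1 but E2 = 0.

No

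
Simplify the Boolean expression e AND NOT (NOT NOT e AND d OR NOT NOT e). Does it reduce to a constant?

e AND NOT (NOT NOT e AND d OR NOT NOT e)
= e AND NOT NOT NOT e   — absorption
= e AND NOT e   — double negation
= FALSE   — complement

FALSE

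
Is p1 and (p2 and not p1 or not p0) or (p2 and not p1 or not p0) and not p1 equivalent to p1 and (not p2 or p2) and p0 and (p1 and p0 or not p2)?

E1: p1 and (p2 and not p1 or not p0) or (p2 and not p1 or not p0) and not p1
    = p2 and not p1 or not p0   (distribution)
E2: p1 and (not p2 or p2) and p0 and (p1 and p0 or not p2)
    = p1 and p0 and (p1 and p0 or not p2)   (complement / identity)
    = p1 and p0   (absorption)
These differ: at p0=0, p1=0, p2=1, E1 = 1 but E2 = 0.

No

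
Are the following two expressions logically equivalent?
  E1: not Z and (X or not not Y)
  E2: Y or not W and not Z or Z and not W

No

E1: not Z and (X or not not Y)
    = not Z and (X or Y)
E2: Y or not W and not Z or Z and not W
    = Y or not W
These differ: at W=0, X=1, Y=1, Z=1, E1 = 0 but E2 = 1.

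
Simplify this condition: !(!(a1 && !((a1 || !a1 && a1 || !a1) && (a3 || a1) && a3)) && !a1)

a1

!(!(a1 && !((a1 || !a1 && a1 || !a1) && (a3 || a1) && a3)) && !a1)
= !(!(a1 && !((a1 || !a1) && (a3 || a1) && a3)) && !a1)   (complement / identity)
= !(!(a1 && !((a3 || a1) && a3)) && !a1)   (complement / identity)
= a1 && !((a3 || a1) && a3) || a1   (De Morgan)
= a1 && !a3 || a1   (absorption)
= a1   (absorption)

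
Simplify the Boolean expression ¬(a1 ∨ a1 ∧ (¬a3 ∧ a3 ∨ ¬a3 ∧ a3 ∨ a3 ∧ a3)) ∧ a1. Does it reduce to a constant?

¬(a1 ∨ a1 ∧ (¬a3 ∧ a3 ∨ ¬a3 ∧ a3 ∨ a3 ∧ a3)) ∧ a1
= ¬(a1 ∨ a1 ∧ (¬a3 ∧ a3 ∨ a3 ∧ a3)) ∧ a1   (idempotence)
= ¬(a1 ∨ a1 ∧ a3) ∧ a1   (distribution)
= ¬a1 ∧ a1   (absorption)
= False   (complement)

False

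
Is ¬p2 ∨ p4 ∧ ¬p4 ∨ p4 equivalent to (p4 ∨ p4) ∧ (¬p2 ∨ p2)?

No

E1: ¬p2 ∨ p4 ∧ ¬p4 ∨ p4
    = ¬p2 ∨ p4   [complement / identity]
E2: (p4 ∨ p4) ∧ (¬p2 ∨ p2)
    = p4 ∨ p4   [complement / identity]
    = p4   [idempotence]
These differ: at p2=0, p4=0, E1 = 1 but E2 = 0.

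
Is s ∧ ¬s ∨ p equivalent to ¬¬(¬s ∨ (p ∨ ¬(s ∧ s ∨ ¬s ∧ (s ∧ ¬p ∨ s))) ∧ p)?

No

E1: s ∧ ¬s ∨ p
    = p   [complement / identity]
E2: ¬¬(¬s ∨ (p ∨ ¬(s ∧ s ∨ ¬s ∧ (s ∧ ¬p ∨ s))) ∧ p)
    = ¬¬(¬s ∨ (p ∨ ¬(s ∧ s ∨ ¬s ∧ s)) ∧ p)   [absorption]
    = ¬¬(¬s ∨ (p ∨ ¬s) ∧ p)   [distribution]
    = ¬¬(¬s ∨ p)   [absorption]
    = ¬s ∨ p   [double negation]
These differ: at p=0, s=0, E1 = 0 but E2 = 1.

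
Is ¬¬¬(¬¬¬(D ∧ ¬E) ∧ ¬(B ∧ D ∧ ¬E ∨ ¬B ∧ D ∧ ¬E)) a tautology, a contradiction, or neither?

neither

¬¬¬(¬¬¬(D ∧ ¬E) ∧ ¬(B ∧ D ∧ ¬E ∨ ¬B ∧ D ∧ ¬E))
= ¬¬¬(¬¬¬(D ∧ ¬E) ∧ ¬(D ∧ ¬E))
= ¬¬¬(¬(D ∧ ¬E) ∧ ¬(D ∧ ¬E))
= ¬¬(D ∧ ¬E ∨ D ∧ ¬E)
= D ∧ ¬E ∨ D ∧ ¬E
= D ∧ ¬E
This depends on D, E, so it is not a constant.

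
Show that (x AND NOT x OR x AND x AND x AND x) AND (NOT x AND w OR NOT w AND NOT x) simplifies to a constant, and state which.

(x AND NOT x OR x AND x AND x AND x) AND (NOT x AND w OR NOT w AND NOT x)
= (x AND NOT x OR x AND x AND x AND x) AND NOT x   — distribution
= (x AND NOT x OR x AND x) AND NOT x   — idempotence
= x AND NOT x   — distribution
= FALSE   — complement

FALSE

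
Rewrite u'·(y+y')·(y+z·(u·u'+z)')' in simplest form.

u'·(y+y')·(y+z·(u·u'+z)')'
= u'·(y+y')·(y+z·z')'
= u'·(y+y')·y'
= u'·y'

u'·y'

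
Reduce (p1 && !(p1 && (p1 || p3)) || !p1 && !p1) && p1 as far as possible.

false

(p1 && !(p1 && (p1 || p3)) || !p1 && !p1) && p1
= (p1 && !p1 || !p1 && !p1) && p1   — absorption
= !p1 && p1   — distribution
= false   — complement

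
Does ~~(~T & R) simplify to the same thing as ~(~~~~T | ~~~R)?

Yes

E1: ~~(~T & R)
    = ~T & R   — double negation
E2: ~(~~~~T | ~~~R)
    = ~~~T & ~~R   — De Morgan
    = ~~~T & R   — double negation
    = ~T & R   — double negation
Both reduce to ~T & R, so they are equivalent.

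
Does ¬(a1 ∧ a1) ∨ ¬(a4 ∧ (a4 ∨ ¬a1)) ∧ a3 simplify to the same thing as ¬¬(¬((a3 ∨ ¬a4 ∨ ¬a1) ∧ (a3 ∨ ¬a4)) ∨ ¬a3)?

No

E1: ¬(a1 ∧ a1) ∨ ¬(a4 ∧ (a4 ∨ ¬a1)) ∧ a3
    = ¬a1 ∨ ¬(a4 ∧ (a4 ∨ ¬a1)) ∧ a3
    = ¬a1 ∨ ¬a4 ∧ a3
E2: ¬¬(¬((a3 ∨ ¬a4 ∨ ¬a1) ∧ (a3 ∨ ¬a4)) ∨ ¬a3)
    = ¬¬(¬(a3 ∨ ¬a4) ∨ ¬a3)
    = ¬((a3 ∨ ¬a4) ∧ a3)
    = ¬a3
These differ: at a1=1, a3=0, a4=0, E1 = 0 but E2 = 1.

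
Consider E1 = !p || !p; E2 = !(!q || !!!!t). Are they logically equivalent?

E1: !p || !p
    = !p   (idempotence)
E2: !(!q || !!!!t)
    = q && !!!t   (De Morgan)
    = q && !t   (double negation)
These differ: at p=0, q=0, t=0, E1 = 1 but E2 = 0.

No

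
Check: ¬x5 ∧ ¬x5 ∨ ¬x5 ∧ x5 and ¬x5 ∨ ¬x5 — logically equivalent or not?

E1: ¬x5 ∧ ¬x5 ∨ ¬x5 ∧ x5
    = ¬x5   — distribution
E2: ¬x5 ∨ ¬x5
    = ¬x5   — idempotence
Both reduce to ¬x5, so they are equivalent.

Yes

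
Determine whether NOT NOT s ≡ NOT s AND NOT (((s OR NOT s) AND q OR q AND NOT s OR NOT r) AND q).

E1: NOT NOT s
    = s   [double negation]
E2: NOT s AND NOT (((s OR NOT s) AND q OR q AND NOT s OR NOT r) AND q)
    = NOT s AND NOT ((q OR q AND NOT s OR NOT r) AND q)   [complement / identity]
    = NOT s AND NOT ((q OR NOT r) AND q)   [absorption]
    = NOT s AND NOT q   [absorption]
These differ: at q=0, r=0, s=1, E1 = 1 but E2 = 0.

No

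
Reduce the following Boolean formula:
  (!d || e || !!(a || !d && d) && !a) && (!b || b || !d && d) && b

(!d || e) && b

(!d || e || !!(a || !d && d) && !a) && (!b || b || !d && d) && b
= (!d || e || !!(a || !d && d) && !a) && (!b || b) && b   (complement / identity)
= (!d || e || (a || !d && d) && !a) && (!b || b) && b   (double negation)
= (!d || e || a && !a) && (!b || b) && b   (complement / identity)
= (!d || e || a && !a) && b   (complement / identity)
= (!d || e) && b   (complement / identity)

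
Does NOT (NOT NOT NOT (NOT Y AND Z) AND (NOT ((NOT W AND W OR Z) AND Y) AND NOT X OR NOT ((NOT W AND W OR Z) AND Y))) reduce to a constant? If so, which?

NOT (NOT NOT NOT (NOT Y AND Z) AND (NOT ((NOT W AND W OR Z) AND Y) AND NOT X OR NOT ((NOT W AND W OR Z) AND Y)))
= NOT (NOT NOT NOT (NOT Y AND Z) AND NOT ((NOT W AND W OR Z) AND Y))
= NOT NOT (NOT Y AND Z) OR (NOT W AND W OR Z) AND Y
= NOT Y AND Z OR (NOT W AND W OR Z) AND Y
= NOT Y AND Z OR Z AND Y
= Z
This depends on Z, so it is not a constant.

no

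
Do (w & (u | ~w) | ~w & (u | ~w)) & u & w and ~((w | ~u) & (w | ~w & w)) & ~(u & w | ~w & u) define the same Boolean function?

E1: (w & (u | ~w) | ~w & (u | ~w)) & u & w
    = (u | ~w) & u & w   — distribution
    = u & w   — absorption
E2: ~((w | ~u) & (w | ~w & w)) & ~(u & w | ~w & u)
    = ~((w | ~u) & w) & ~(u & w | ~w & u)   — complement / identity
    = ~w & ~(u & w | ~w & u)   — absorption
    = ~w & ~u   — distribution
These differ: at u=0, w=0, E1 = 0 but E2 = 1.

No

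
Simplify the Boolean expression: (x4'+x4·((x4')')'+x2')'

(x4'+x4·((x4')')'+x2')'
= (x4'+x4·x4'+x2')'
= (x4'+x2')'
= x4·x2

x4·x2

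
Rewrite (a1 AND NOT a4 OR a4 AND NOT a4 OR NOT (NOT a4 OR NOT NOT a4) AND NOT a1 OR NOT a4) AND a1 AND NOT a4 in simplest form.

a1 AND NOT a4

(a1 AND NOT a4 OR a4 AND NOT a4 OR NOT (NOT a4 OR NOT NOT a4) AND NOT a1 OR NOT a4) AND a1 AND NOT a4
= (a1 AND NOT a4 OR a4 AND NOT a4 OR a4 AND NOT a4 AND NOT a1 OR NOT a4) AND a1 AND NOT a4   (De Morgan)
= (a1 AND NOT a4 OR a4 AND NOT a4 OR NOT a4) AND a1 AND NOT a4   (absorption)
= (a1 AND NOT a4 OR NOT a4) AND a1 AND NOT a4   (complement / identity)
= a1 AND NOT a4   (absorption)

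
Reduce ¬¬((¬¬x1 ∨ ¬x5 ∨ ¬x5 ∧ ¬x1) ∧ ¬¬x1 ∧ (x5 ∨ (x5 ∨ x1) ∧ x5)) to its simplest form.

¬¬((¬¬x1 ∨ ¬x5 ∨ ¬x5 ∧ ¬x1) ∧ ¬¬x1 ∧ (x5 ∨ (x5 ∨ x1) ∧ x5))
= ¬¬((¬¬x1 ∨ ¬x5 ∨ ¬x5 ∧ ¬x1) ∧ ¬¬x1 ∧ (x5 ∨ x5))   [absorption]
= ¬¬((¬¬x1 ∨ ¬x5) ∧ ¬¬x1 ∧ (x5 ∨ x5))   [absorption]
= (¬¬x1 ∨ ¬x5) ∧ ¬¬x1 ∧ (x5 ∨ x5)   [double negation]
= ¬¬x1 ∧ (x5 ∨ x5)   [absorption]
= x1 ∧ (x5 ∨ x5)   [double negation]
= x1 ∧ x5   [idempotence]

x1 ∧ x5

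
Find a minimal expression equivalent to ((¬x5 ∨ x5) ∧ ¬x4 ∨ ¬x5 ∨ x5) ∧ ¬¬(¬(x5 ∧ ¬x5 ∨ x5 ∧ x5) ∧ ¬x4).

((¬x5 ∨ x5) ∧ ¬x4 ∨ ¬x5 ∨ x5) ∧ ¬¬(¬(x5 ∧ ¬x5 ∨ x5 ∧ x5) ∧ ¬x4)
= ((¬x5 ∨ x5) ∧ ¬x4 ∨ ¬x5 ∨ x5) ∧ ¬¬(¬x5 ∧ ¬x4)   — distribution
= (¬x5 ∨ x5) ∧ ¬¬(¬x5 ∧ ¬x4)   — absorption
= ¬¬(¬x5 ∧ ¬x4)   — complement / identity
= ¬x5 ∧ ¬x4   — double negation

¬x5 ∧ ¬x4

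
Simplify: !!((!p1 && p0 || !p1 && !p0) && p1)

!!((!p1 && p0 || !p1 && !p0) && p1)
= !!(!p1 && p1)   — distribution
= !p1 && p1   — double negation
= false   — complement

false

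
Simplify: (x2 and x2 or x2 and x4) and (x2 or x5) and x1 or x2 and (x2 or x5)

x2

(x2 and x2 or x2 and x4) and (x2 or x5) and x1 or x2 and (x2 or x5)
= x2 and (x2 or x4) and (x2 or x5) and x1 or x2 and (x2 or x5)   (distribution)
= x2 and (x2 or x5) and x1 or x2 and (x2 or x5)   (absorption)
= x2 and (x2 or x5)   (absorption)
= x2   (absorption)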